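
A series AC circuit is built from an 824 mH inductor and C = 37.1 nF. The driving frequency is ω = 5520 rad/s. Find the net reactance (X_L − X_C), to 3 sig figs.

-335 Ω

X_L = ωL = 4550 Ω
X_C = 1/(ωC) = 4880 Ω
X = 4550 − 4880 = -335 Ω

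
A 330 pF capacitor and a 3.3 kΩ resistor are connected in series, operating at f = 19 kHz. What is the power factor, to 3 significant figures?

ω = 2πf = 119400 rad/s
X_C = 1/(ωC) = 25400 Ω
Z = 3300 − j25400 Ω
|Z| = √(3300² + 25400²) = 25600 Ω
∠Z = arctan(-25400/3300) = -82.6°
cos φ = cos(-82.6°) = 0.129

0.129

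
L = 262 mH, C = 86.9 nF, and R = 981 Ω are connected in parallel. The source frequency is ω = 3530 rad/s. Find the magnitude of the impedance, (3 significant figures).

X_L = ωL = 925 Ω
X_C = 1/(ωC) = 3260 Ω
Parallel: admittances add. Y = 1/R + 1/(jωL) + jωC
Y = (0.00102 − j0.000774) S
|Y| = 0.00128 S → |Z| = 1/|Y| = 781 Ω, ∠Z = −∠Y = 37.2°

781 Ω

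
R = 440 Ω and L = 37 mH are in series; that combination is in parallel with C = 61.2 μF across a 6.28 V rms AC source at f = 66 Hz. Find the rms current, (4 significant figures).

ω = 2πf = 414.7 rad/s
X_L = ωL = 15.34 Ω
X_C = 1/(ωC) = 39.40 Ω
Branch 1 (R+jX_L): Z₁ = 440.0 + j15.34 Ω, |Z₁| = 440.3 Ω
Branch 2 (−jX_C): Z₂ = −j39.40 Ω
Parallel: Z = Z₁Z₂/(Z₁+Z₂), |Z| = 39.37 Ω, ∠Z = -84.87°
I = V/|Z| = 6.28/39.37 = 159.5 mA

159.5 mA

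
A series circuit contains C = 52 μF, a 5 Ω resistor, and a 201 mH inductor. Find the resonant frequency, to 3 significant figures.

49.2 Hz

ω₀ = 1/√(LC) = 1/√(0.201 × 5.2e-05) = 309.3 rad/s
f₀ = ω₀/(2π) = 49.2 Hz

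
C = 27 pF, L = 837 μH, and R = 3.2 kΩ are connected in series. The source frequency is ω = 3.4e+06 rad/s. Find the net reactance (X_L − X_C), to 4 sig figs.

-8047 Ω

X_L = ωL = 2846 Ω
X_C = 1/(ωC) = 10890 Ω
X = 2846 − 10890 = -8047 Ω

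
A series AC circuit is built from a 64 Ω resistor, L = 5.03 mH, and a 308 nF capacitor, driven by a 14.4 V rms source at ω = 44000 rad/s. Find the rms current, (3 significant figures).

X_L = ωL = 221 Ω
X_C = 1/(ωC) = 73.8 Ω
Net reactance X = X_L − X_C = 148 Ω
Z = 64.0 + j148 Ω
|Z| = √(64.0² + 148²) = 161 Ω
I = V/|Z| = 14.4/161 = 89.5 mA

89.5 mA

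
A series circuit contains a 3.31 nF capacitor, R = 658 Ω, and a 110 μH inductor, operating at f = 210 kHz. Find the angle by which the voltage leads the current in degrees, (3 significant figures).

ω = 2πf = 1.319e+06 rad/s
X_L = ωL = 145 Ω
X_C = 1/(ωC) = 229 Ω
Net reactance X = X_L − X_C = -83.8 Ω
Z = 658 − j83.8 Ω
|Z| = √(658² + 83.8²) = 663 Ω
∠Z = arctan(-83.8/658) = -7.26°

-7.26°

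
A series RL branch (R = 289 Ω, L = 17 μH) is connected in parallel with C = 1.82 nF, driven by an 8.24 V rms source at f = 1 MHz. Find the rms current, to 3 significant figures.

88.6 mA

ω = 2πf = 6.283e+06 rad/s
X_L = ωL = 107 Ω
X_C = 1/(ωC) = 87.4 Ω
Branch 1 (R+jX_L): Z₁ = 289 + j107 Ω, |Z₁| = 308 Ω
Branch 2 (−jX_C): Z₂ = −j87.4 Ω
Parallel: Z = Z₁Z₂/(Z₁+Z₂), |Z| = 93.0 Ω, ∠Z = -73.5°
I = V/|Z| = 8.24/93.0 = 88.6 mA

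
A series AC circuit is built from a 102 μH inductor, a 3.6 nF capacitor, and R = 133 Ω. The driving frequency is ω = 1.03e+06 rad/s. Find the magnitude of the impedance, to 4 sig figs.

211.6 Ω

X_L = ωL = 105.1 Ω
X_C = 1/(ωC) = 269.7 Ω
Net reactance X = X_L − X_C = -164.6 Ω
Z = 133.0 − j164.6 Ω
|Z| = √(133.0² + 164.6²) = 211.6 Ω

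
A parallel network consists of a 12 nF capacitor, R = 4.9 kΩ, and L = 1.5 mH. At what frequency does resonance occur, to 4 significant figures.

37.51 kHz

ω₀ = 1/√(LC) = 1/√(0.0015 × 1.2e-08) = 235700 rad/s
f₀ = ω₀/(2π) = 37.51 kHz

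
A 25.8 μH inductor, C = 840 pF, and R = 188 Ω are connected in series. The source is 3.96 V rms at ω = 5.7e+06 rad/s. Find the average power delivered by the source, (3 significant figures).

X_L = ωL = 147 Ω
X_C = 1/(ωC) = 209 Ω
Net reactance X = X_L − X_C = -61.8 Ω
Z = 188 − j61.8 Ω
|Z| = √(188² + 61.8²) = 198 Ω
∠Z = arctan(-61.8/188) = -18.2°
I = V/|Z| = 20.0 mA
P = VI cos φ = 3.96 × 0.0200 × cos(-18.2°) = 75.3 mW

75.3 mW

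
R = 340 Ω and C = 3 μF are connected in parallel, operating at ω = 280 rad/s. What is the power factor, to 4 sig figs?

X_C = 1/(ωC) = 1190 Ω
Parallel: admittances add. Y = 1/R + jωC
Y = (0.002941 + j0.0008400) S
|Y| = 0.003059 S → |Z| = 1/|Y| = 326.9 Ω, ∠Z = −∠Y = -15.94°
cos φ = cos(-15.94°) = 0.9616

0.9616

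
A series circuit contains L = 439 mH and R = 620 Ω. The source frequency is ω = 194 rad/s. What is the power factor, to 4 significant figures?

X_L = ωL = 85.17 Ω
Z = 620.0 + j85.17 Ω
|Z| = √(620.0² + 85.17²) = 625.8 Ω
∠Z = arctan(85.17/620.0) = 7.821°
cos φ = cos(7.821°) = 0.9907

0.9907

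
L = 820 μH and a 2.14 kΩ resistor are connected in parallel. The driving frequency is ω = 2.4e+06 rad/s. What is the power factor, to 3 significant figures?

0.677

X_L = ωL = 1970 Ω
Parallel: admittances add. Y = 1/R + 1/(jωL)
Y = (0.000467 − j0.000508) S
|Y| = 0.000690 S → |Z| = 1/|Y| = 1450 Ω, ∠Z = −∠Y = 47.4°
cos φ = cos(47.4°) = 0.677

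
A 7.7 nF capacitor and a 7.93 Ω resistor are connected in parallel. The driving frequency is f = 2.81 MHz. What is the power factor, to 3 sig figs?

ω = 2πf = 1.766e+07 rad/s
X_C = 1/(ωC) = 7.36 Ω
Parallel: admittances add. Y = 1/R + jωC
Y = (0.126 + j0.136) S
|Y| = 0.185 S → |Z| = 1/|Y| = 5.39 Ω, ∠Z = −∠Y = -47.2°
cos φ = cos(-47.2°) = 0.680

0.680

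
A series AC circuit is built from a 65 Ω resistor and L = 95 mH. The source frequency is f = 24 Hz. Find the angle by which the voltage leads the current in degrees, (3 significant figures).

ω = 2πf = 150.8 rad/s
X_L = ωL = 14.3 Ω
Z = 65.0 + j14.3 Ω
|Z| = √(65.0² + 14.3²) = 66.6 Ω
∠Z = arctan(14.3/65.0) = 12.4°

12.4°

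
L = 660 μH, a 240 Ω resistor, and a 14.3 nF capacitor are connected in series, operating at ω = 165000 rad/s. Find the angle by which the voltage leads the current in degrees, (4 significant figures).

X_L = ωL = 108.9 Ω
X_C = 1/(ωC) = 423.8 Ω
Net reactance X = X_L − X_C = -314.9 Ω
Z = 240.0 − j314.9 Ω
|Z| = √(240.0² + 314.9²) = 395.9 Ω
∠Z = arctan(-314.9/240.0) = -52.69°

-52.69°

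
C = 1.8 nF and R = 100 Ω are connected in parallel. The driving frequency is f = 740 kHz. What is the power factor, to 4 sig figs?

ω = 2πf = 4.65e+06 rad/s
X_C = 1/(ωC) = 119.5 Ω
Parallel: admittances add. Y = 1/R + jωC
Y = (0.01000 + j0.008369) S
|Y| = 0.01304 S → |Z| = 1/|Y| = 76.69 Ω, ∠Z = −∠Y = -39.93°
cos φ = cos(-39.93°) = 0.7669

0.7669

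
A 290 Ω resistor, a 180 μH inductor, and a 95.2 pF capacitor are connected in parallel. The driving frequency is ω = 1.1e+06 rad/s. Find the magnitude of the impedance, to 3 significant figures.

X_L = ωL = 198 Ω
X_C = 1/(ωC) = 9550 Ω
Parallel: admittances add. Y = 1/R + 1/(jωL) + jωC
Y = (0.00345 − j0.00495) S
|Y| = 0.00603 S → |Z| = 1/|Y| = 166 Ω, ∠Z = −∠Y = 55.1°

166 Ω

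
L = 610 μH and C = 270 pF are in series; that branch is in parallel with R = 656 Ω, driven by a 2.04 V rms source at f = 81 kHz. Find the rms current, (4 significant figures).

ω = 2πf = 508900 rad/s
X_L = ωL = 310.5 Ω
X_C = 1/(ωC) = 7277 Ω
Branch 1: Z₁ = R = 656.0 Ω
Branch 2 (series LC): Z₂ = j(X_L − X_C) = −j6967 Ω
Parallel: Z = Z₁Z₂/(Z₁+Z₂), |Z| = 653.1 Ω, ∠Z = -5.379°
I = V/|Z| = 2.04/653.1 = 3.124 mA

3.124 mA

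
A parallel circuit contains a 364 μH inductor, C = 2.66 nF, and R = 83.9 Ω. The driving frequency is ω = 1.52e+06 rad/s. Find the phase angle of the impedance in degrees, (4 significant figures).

-10.62°

X_L = ωL = 553.3 Ω
X_C = 1/(ωC) = 247.3 Ω
Parallel: admittances add. Y = 1/R + 1/(jωL) + jωC
Y = (0.01192 + j0.002236) S
|Y| = 0.01213 S → |Z| = 1/|Y| = 82.46 Ω, ∠Z = −∠Y = -10.62°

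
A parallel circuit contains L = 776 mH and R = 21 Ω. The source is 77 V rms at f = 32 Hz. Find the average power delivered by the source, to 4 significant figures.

ω = 2πf = 201.1 rad/s
X_L = ωL = 156.0 Ω
Parallel: admittances add. Y = 1/R + 1/(jωL)
Y = (0.04762 − j0.006409) S
|Y| = 0.04805 S → |Z| = 1/|Y| = 20.81 Ω, ∠Z = −∠Y = 7.666°
I = V/|Z| = 3.700 A
P = VI cos φ = 77 × 3.700 × cos(7.666°) = 282.3 W

282.3 W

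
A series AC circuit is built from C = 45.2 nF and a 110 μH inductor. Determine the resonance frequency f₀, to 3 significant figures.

71.4 kHz

ω₀ = 1/√(LC) = 1/√(0.00011 × 4.52e-08) = 448500 rad/s
f₀ = ω₀/(2π) = 71.4 kHz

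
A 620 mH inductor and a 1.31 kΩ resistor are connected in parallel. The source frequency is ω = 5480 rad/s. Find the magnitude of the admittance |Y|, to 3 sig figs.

818 μS

X_L = ωL = 3400 Ω
Parallel: admittances add. Y = 1/R + 1/(jωL)
Y = (0.000763 − j0.000294) S
|Y| = 0.000818 S → |Z| = 1/|Y| = 1220 Ω, ∠Z = −∠Y = 21.1°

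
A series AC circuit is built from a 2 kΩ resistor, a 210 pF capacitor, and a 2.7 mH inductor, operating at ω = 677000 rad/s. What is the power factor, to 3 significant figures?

0.359

X_L = ωL = 1830 Ω
X_C = 1/(ωC) = 7030 Ω
Net reactance X = X_L − X_C = -5210 Ω
Z = 2000 − j5210 Ω
|Z| = √(2000² + 5210²) = 5580 Ω
∠Z = arctan(-5210/2000) = -69.0°
cos φ = cos(-69.0°) = 0.359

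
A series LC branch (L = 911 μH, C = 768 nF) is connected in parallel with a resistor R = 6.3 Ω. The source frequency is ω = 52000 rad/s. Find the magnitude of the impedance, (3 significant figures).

6.06 Ω

X_L = ωL = 47.4 Ω
X_C = 1/(ωC) = 25.0 Ω
Branch 1: Z₁ = R = 6.30 Ω
Branch 2 (series LC): Z₂ = j(X_L − X_C) = j22.3 Ω
Parallel: Z = Z₁Z₂/(Z₁+Z₂), |Z| = 6.06 Ω, ∠Z = 15.8°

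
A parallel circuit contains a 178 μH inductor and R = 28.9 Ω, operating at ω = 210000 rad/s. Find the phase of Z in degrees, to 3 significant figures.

X_L = ωL = 37.4 Ω
Parallel: admittances add. Y = 1/R + 1/(jωL)
Y = (0.0346 − j0.0268) S
|Y| = 0.0437 S → |Z| = 1/|Y| = 22.9 Ω, ∠Z = −∠Y = 37.7°

37.7°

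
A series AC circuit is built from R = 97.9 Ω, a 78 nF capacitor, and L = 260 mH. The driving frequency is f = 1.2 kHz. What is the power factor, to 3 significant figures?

ω = 2πf = 7540 rad/s
X_L = ωL = 1960 Ω
X_C = 1/(ωC) = 1700 Ω
Net reactance X = X_L − X_C = 260 Ω
Z = 97.9 + j260 Ω
|Z| = √(97.9² + 260²) = 278 Ω
∠Z = arctan(260/97.9) = 69.4°
cos φ = cos(69.4°) = 0.352

0.352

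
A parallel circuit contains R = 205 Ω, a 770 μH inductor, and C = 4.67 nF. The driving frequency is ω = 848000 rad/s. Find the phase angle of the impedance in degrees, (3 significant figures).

X_L = ωL = 653 Ω
X_C = 1/(ωC) = 253 Ω
Parallel: admittances add. Y = 1/R + 1/(jωL) + jωC
Y = (0.00488 + j0.00243) S
|Y| = 0.00545 S → |Z| = 1/|Y| = 184 Ω, ∠Z = −∠Y = -26.5°

-26.5°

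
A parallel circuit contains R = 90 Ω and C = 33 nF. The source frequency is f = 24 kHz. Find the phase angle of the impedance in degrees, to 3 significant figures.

-24.1°

ω = 2πf = 150800 rad/s
X_C = 1/(ωC) = 201 Ω
Parallel: admittances add. Y = 1/R + jωC
Y = (0.0111 + j0.00498) S
|Y| = 0.0122 S → |Z| = 1/|Y| = 82.1 Ω, ∠Z = −∠Y = -24.1°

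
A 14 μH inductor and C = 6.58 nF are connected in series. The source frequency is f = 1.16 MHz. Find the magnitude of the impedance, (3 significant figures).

ω = 2πf = 7.288e+06 rad/s
X_L = ωL = 102 Ω
X_C = 1/(ωC) = 20.9 Ω
Net reactance X = X_L − X_C = 81.2 Ω
Z = j81.2 Ω
|Z| = √(0² + 81.2²) = 81.2 Ω

81.2 Ω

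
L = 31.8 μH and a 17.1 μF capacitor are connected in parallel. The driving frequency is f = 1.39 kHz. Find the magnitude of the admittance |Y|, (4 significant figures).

3.451 S

ω = 2πf = 8734 rad/s
X_L = ωL = 0.2777 Ω
X_C = 1/(ωC) = 6.696 Ω
Parallel: admittances add. Y = 1/(jωL) + jωC
Y = (0 − j3.451) S
|Y| = 3.451 S → |Z| = 1/|Y| = 0.2897 Ω, ∠Z = −∠Y = 90.00°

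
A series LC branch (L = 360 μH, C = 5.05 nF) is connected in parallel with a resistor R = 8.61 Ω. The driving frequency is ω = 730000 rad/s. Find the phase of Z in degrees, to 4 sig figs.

-45.50°

X_L = ωL = 262.8 Ω
X_C = 1/(ωC) = 271.3 Ω
Branch 1: Z₁ = R = 8.610 Ω
Branch 2 (series LC): Z₂ = j(X_L − X_C) = −j8.460 Ω
Parallel: Z = Z₁Z₂/(Z₁+Z₂), |Z| = 6.034 Ω, ∠Z = -45.50°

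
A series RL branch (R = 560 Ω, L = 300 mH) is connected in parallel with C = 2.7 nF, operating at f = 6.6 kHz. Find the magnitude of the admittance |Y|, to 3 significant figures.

ω = 2πf = 41470 rad/s
X_L = ωL = 12400 Ω
X_C = 1/(ωC) = 8930 Ω
Branch 1 (R+jX_L): Z₁ = 560 + j12400 Ω, |Z₁| = 12500 Ω
Branch 2 (−jX_C): Z₂ = −j8930 Ω
Parallel: Z = Z₁Z₂/(Z₁+Z₂), |Z| = 31300 Ω, ∠Z = -83.5°
|Y| = 1/|Z| = 32.0 μS

32.0 μS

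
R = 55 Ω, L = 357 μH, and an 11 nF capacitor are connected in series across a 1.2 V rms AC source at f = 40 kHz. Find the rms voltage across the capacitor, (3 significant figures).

ω = 2πf = 251300 rad/s
X_L = ωL = 89.7 Ω
X_C = 1/(ωC) = 362 Ω
Net reactance X = X_L − X_C = -272 Ω
Z = 55.0 − j272 Ω
|Z| = √(55.0² + 272²) = 277 Ω
I = V/|Z| = 4.32 mA
V_C = I·|Z_C| = 0.00432 × 362 = 1.56 V

1.56 V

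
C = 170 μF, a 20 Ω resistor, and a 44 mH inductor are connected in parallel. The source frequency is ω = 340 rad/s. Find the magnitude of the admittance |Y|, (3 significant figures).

X_L = ωL = 15.0 Ω
X_C = 1/(ωC) = 17.3 Ω
Parallel: admittances add. Y = 1/R + 1/(jωL) + jωC
Y = (0.0500 − j0.00904) S
|Y| = 0.0508 S → |Z| = 1/|Y| = 19.7 Ω, ∠Z = −∠Y = 10.3°

50.8 mS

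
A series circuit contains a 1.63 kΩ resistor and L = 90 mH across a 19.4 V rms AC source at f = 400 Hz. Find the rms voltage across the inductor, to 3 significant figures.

2.67 V

ω = 2πf = 2513 rad/s
X_L = ωL = 226 Ω
Z = 1630 + j226 Ω
|Z| = √(1630² + 226²) = 1650 Ω
I = V/|Z| = 11.8 mA
V_L = I·|Z_L| = 0.0118 × 226 = 2.67 V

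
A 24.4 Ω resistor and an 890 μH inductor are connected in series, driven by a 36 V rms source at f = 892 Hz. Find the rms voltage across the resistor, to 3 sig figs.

ω = 2πf = 5605 rad/s
X_L = ωL = 4.99 Ω
Z = 24.4 + j4.99 Ω
|Z| = √(24.4² + 4.99²) = 24.9 Ω
I = V/|Z| = 1.45 A
V_R = I·|Z_R| = 1.45 × 24.4 = 35.3 V

35.3 V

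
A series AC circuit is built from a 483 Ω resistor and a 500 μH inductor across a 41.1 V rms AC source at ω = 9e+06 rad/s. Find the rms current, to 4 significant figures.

9.081 mA

X_L = ωL = 4500 Ω
Z = 483.0 + j4500 Ω
|Z| = √(483.0² + 4500²) = 4526 Ω
I = V/|Z| = 41.1/4526 = 9.081 mA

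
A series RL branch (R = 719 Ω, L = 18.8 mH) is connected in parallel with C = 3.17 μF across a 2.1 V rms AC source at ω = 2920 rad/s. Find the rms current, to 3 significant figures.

19.4 mA

X_L = ωL = 54.9 Ω
X_C = 1/(ωC) = 108 Ω
Branch 1 (R+jX_L): Z₁ = 719 + j54.9 Ω, |Z₁| = 721 Ω
Branch 2 (−jX_C): Z₂ = −j108 Ω
Parallel: Z = Z₁Z₂/(Z₁+Z₂), |Z| = 108 Ω, ∠Z = -81.4°
I = V/|Z| = 2.1/108 = 19.4 mA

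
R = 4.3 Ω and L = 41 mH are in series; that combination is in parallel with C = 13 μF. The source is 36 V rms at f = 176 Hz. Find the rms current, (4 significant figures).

ω = 2πf = 1106 rad/s
X_L = ωL = 45.34 Ω
X_C = 1/(ωC) = 69.56 Ω
Branch 1 (R+jX_L): Z₁ = 4.300 + j45.34 Ω, |Z₁| = 45.54 Ω
Branch 2 (−jX_C): Z₂ = −j69.56 Ω
Parallel: Z = Z₁Z₂/(Z₁+Z₂), |Z| = 128.8 Ω, ∠Z = 74.52°
I = V/|Z| = 36/128.8 = 279.5 mA

279.5 mA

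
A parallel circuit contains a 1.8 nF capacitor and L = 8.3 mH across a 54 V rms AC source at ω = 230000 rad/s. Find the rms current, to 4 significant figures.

5.931 mA

X_L = ωL = 1909 Ω
X_C = 1/(ωC) = 2415 Ω
Parallel: admittances add. Y = 1/(jωL) + jωC
Y = (0 − j0.0001098) S
|Y| = 0.0001098 S → |Z| = 1/|Y| = 9105 Ω, ∠Z = −∠Y = 90.00°
I = V/|Z| = 54/9105 = 5.931 mA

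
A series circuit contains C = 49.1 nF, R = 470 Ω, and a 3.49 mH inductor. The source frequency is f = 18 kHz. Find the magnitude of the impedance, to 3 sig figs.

ω = 2πf = 113100 rad/s
X_L = ωL = 395 Ω
X_C = 1/(ωC) = 180 Ω
Net reactance X = X_L − X_C = 215 Ω
Z = 470 + j215 Ω
|Z| = √(470² + 215²) = 517 Ω

517 Ω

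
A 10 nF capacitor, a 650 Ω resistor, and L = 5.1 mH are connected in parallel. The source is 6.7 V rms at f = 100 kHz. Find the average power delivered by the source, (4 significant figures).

ω = 2πf = 628300 rad/s
X_L = ωL = 3204 Ω
X_C = 1/(ωC) = 159.2 Ω
Parallel: admittances add. Y = 1/R + 1/(jωL) + jωC
Y = (0.001538 + j0.005971) S
|Y| = 0.006166 S → |Z| = 1/|Y| = 162.2 Ω, ∠Z = −∠Y = -75.55°
I = V/|Z| = 41.31 mA
P = VI cos φ = 6.7 × 0.04131 × cos(-75.55°) = 69.06 mW

69.06 mW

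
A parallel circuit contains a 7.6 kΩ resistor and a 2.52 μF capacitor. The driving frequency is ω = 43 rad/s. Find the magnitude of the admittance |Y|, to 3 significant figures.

X_C = 1/(ωC) = 9230 Ω
Parallel: admittances add. Y = 1/R + jωC
Y = (0.000132 + j0.000108) S
|Y| = 0.000170 S → |Z| = 1/|Y| = 5870 Ω, ∠Z = −∠Y = -39.5°

170 μS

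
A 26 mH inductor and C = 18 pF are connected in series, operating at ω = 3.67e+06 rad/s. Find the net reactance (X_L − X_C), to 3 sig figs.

X_L = ωL = 95400 Ω
X_C = 1/(ωC) = 15100 Ω
X = 95400 − 15100 = 80300 Ω

80300 Ω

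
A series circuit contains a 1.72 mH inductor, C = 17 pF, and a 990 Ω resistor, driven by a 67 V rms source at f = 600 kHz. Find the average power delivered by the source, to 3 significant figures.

ω = 2πf = 3.77e+06 rad/s
X_L = ωL = 6480 Ω
X_C = 1/(ωC) = 15600 Ω
Net reactance X = X_L − X_C = -9120 Ω
Z = 990 − j9120 Ω
|Z| = √(990² + 9120²) = 9170 Ω
∠Z = arctan(-9120/990) = -83.8°
I = V/|Z| = 7.30 mA
P = VI cos φ = 67 × 0.00730 × cos(-83.8°) = 52.8 mW

52.8 mW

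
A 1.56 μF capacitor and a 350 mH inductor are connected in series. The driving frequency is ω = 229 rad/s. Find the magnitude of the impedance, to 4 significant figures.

X_L = ωL = 80.15 Ω
X_C = 1/(ωC) = 2799 Ω
Net reactance X = X_L − X_C = -2719 Ω
Z = − j2719 Ω
|Z| = √(0² + 2719²) = 2719 Ω

2719 Ω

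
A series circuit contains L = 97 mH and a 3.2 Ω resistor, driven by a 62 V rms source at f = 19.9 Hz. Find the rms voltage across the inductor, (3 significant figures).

59.9 V

ω = 2πf = 125.0 rad/s
X_L = ωL = 12.1 Ω
Z = 3.20 + j12.1 Ω
|Z| = √(3.20² + 12.1²) = 12.5 Ω
I = V/|Z| = 4.94 A
V_L = I·|Z_L| = 4.94 × 12.1 = 59.9 V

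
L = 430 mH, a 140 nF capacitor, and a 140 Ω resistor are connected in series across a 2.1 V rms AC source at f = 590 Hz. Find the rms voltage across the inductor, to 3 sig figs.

ω = 2πf = 3707 rad/s
X_L = ωL = 1590 Ω
X_C = 1/(ωC) = 1930 Ω
Net reactance X = X_L − X_C = -333 Ω
Z = 140 − j333 Ω
|Z| = √(140² + 333²) = 361 Ω
I = V/|Z| = 5.82 mA
V_L = I·|Z_L| = 0.00582 × 1590 = 9.27 V

9.27 V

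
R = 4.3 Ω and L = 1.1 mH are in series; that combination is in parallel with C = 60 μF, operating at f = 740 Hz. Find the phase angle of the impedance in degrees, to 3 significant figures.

-59.6°

ω = 2πf = 4650 rad/s
X_L = ωL = 5.11 Ω
X_C = 1/(ωC) = 3.58 Ω
Branch 1 (R+jX_L): Z₁ = 4.30 + j5.11 Ω, |Z₁| = 6.68 Ω
Branch 2 (−jX_C): Z₂ = −j3.58 Ω
Parallel: Z = Z₁Z₂/(Z₁+Z₂), |Z| = 5.25 Ω, ∠Z = -59.6°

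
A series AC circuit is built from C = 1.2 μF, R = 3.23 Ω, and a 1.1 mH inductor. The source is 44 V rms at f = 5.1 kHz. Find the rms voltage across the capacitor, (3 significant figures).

ω = 2πf = 32040 rad/s
X_L = ωL = 35.2 Ω
X_C = 1/(ωC) = 26.0 Ω
Net reactance X = X_L − X_C = 9.24 Ω
Z = 3.23 + j9.24 Ω
|Z| = √(3.23² + 9.24²) = 9.79 Ω
I = V/|Z| = 4.49 A
V_C = I·|Z_C| = 4.49 × 26.0 = 117 V

117 V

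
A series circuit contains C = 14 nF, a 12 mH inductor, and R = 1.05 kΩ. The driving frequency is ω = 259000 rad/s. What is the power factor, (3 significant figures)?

0.348

X_L = ωL = 3110 Ω
X_C = 1/(ωC) = 276 Ω
Net reactance X = X_L − X_C = 2830 Ω
Z = 1050 + j2830 Ω
|Z| = √(1050² + 2830²) = 3020 Ω
∠Z = arctan(2830/1050) = 69.7°
cos φ = cos(69.7°) = 0.348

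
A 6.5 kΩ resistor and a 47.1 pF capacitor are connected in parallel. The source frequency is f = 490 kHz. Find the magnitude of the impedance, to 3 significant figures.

4730 Ω

ω = 2πf = 3.079e+06 rad/s
X_C = 1/(ωC) = 6900 Ω
Parallel: admittances add. Y = 1/R + jωC
Y = (0.000154 + j0.000145) S
|Y| = 0.000211 S → |Z| = 1/|Y| = 4730 Ω, ∠Z = −∠Y = -43.3°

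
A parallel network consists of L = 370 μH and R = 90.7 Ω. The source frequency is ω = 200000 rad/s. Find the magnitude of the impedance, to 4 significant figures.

57.34 Ω

X_L = ωL = 74.00 Ω
Parallel: admittances add. Y = 1/R + 1/(jωL)
Y = (0.01103 − j0.01351) S
|Y| = 0.01744 S → |Z| = 1/|Y| = 57.34 Ω, ∠Z = −∠Y = 50.79°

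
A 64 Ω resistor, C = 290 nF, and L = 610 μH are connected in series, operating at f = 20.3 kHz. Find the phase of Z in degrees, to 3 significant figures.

38.4°

ω = 2πf = 127500 rad/s
X_L = ωL = 77.8 Ω
X_C = 1/(ωC) = 27.0 Ω
Net reactance X = X_L − X_C = 50.8 Ω
Z = 64.0 + j50.8 Ω
|Z| = √(64.0² + 50.8²) = 81.7 Ω
∠Z = arctan(50.8/64.0) = 38.4°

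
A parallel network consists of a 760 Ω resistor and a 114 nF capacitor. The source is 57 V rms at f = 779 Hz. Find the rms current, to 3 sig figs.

81.5 mA

ω = 2πf = 4895 rad/s
X_C = 1/(ωC) = 1790 Ω
Parallel: admittances add. Y = 1/R + jωC
Y = (0.00132 + j0.000558) S
|Y| = 0.00143 S → |Z| = 1/|Y| = 700 Ω, ∠Z = −∠Y = -23.0°
I = V/|Z| = 57/700 = 81.5 mA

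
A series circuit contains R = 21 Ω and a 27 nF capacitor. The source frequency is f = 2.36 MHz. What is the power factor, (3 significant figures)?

ω = 2πf = 1.483e+07 rad/s
X_C = 1/(ωC) = 2.50 Ω
Z = 21.0 − j2.50 Ω
|Z| = √(21.0² + 2.50²) = 21.1 Ω
∠Z = arctan(-2.50/21.0) = -6.78°
cos φ = cos(-6.78°) = 0.993

0.993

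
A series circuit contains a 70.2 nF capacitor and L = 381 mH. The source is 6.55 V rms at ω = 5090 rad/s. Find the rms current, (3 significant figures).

7.62 mA

X_L = ωL = 1940 Ω
X_C = 1/(ωC) = 2800 Ω
Net reactance X = X_L − X_C = -859 Ω
Z = − j859 Ω
|Z| = √(0² + 859²) = 859 Ω
I = V/|Z| = 6.55/859 = 7.62 mA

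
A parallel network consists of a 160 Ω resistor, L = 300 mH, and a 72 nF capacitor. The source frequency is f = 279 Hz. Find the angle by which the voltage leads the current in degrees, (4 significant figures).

ω = 2πf = 1753 rad/s
X_L = ωL = 525.9 Ω
X_C = 1/(ωC) = 7923 Ω
Parallel: admittances add. Y = 1/R + 1/(jωL) + jωC
Y = (0.006250 − j0.001775) S
|Y| = 0.006497 S → |Z| = 1/|Y| = 153.9 Ω, ∠Z = −∠Y = 15.86°

15.86°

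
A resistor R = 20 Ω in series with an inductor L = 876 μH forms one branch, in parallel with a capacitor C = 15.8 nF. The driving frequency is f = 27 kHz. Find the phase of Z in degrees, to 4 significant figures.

77.24°

ω = 2πf = 169600 rad/s
X_L = ωL = 148.6 Ω
X_C = 1/(ωC) = 373.1 Ω
Branch 1 (R+jX_L): Z₁ = 20.00 + j148.6 Ω, |Z₁| = 149.9 Ω
Branch 2 (−jX_C): Z₂ = −j373.1 Ω
Parallel: Z = Z₁Z₂/(Z₁+Z₂), |Z| = 248.2 Ω, ∠Z = 77.24°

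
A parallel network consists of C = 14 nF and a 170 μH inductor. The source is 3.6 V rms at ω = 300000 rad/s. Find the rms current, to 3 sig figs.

X_L = ωL = 51.0 Ω
X_C = 1/(ωC) = 238 Ω
Parallel: admittances add. Y = 1/(jωL) + jωC
Y = (0 − j0.0154) S
|Y| = 0.0154 S → |Z| = 1/|Y| = 64.9 Ω, ∠Z = −∠Y = 90.0°
I = V/|Z| = 3.6/64.9 = 55.5 mA

55.5 mA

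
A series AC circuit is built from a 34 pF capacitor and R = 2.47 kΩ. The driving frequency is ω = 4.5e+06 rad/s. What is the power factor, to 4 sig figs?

X_C = 1/(ωC) = 6536 Ω
Z = 2470 − j6536 Ω
|Z| = √(2470² + 6536²) = 6987 Ω
∠Z = arctan(-6536/2470) = -69.30°
cos φ = cos(-69.30°) = 0.3535

0.3535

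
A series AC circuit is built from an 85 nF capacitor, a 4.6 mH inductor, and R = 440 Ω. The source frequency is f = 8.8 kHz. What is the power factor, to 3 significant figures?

ω = 2πf = 55290 rad/s
X_L = ωL = 254 Ω
X_C = 1/(ωC) = 213 Ω
Net reactance X = X_L − X_C = 41.6 Ω
Z = 440 + j41.6 Ω
|Z| = √(440² + 41.6²) = 442 Ω
∠Z = arctan(41.6/440) = 5.40°
cos φ = cos(5.40°) = 0.996

0.996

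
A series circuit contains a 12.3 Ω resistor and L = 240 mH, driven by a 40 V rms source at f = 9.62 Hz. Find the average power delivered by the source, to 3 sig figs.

54.4 W

ω = 2πf = 60.44 rad/s
X_L = ωL = 14.5 Ω
Z = 12.3 + j14.5 Ω
|Z| = √(12.3² + 14.5²) = 19.0 Ω
∠Z = arctan(14.5/12.3) = 49.7°
I = V/|Z| = 2.10 A
P = VI cos φ = 40 × 2.10 × cos(49.7°) = 54.4 W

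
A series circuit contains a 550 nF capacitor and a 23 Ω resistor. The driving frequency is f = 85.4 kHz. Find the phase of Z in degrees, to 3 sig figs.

ω = 2πf = 536600 rad/s
X_C = 1/(ωC) = 3.39 Ω
Z = 23.0 − j3.39 Ω
|Z| = √(23.0² + 3.39²) = 23.2 Ω
∠Z = arctan(-3.39/23.0) = -8.38°

-8.38°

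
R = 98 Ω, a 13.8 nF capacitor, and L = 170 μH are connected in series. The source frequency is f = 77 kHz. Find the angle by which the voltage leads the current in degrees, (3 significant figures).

-34.6°

ω = 2πf = 483800 rad/s
X_L = ωL = 82.2 Ω
X_C = 1/(ωC) = 150 Ω
Net reactance X = X_L − X_C = -67.5 Ω
Z = 98.0 − j67.5 Ω
|Z| = √(98.0² + 67.5²) = 119 Ω
∠Z = arctan(-67.5/98.0) = -34.6°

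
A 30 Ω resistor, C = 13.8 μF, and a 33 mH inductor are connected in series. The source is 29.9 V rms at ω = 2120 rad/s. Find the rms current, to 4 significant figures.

X_L = ωL = 69.96 Ω
X_C = 1/(ωC) = 34.18 Ω
Net reactance X = X_L − X_C = 35.78 Ω
Z = 30.00 + j35.78 Ω
|Z| = √(30.00² + 35.78²) = 46.69 Ω
I = V/|Z| = 29.9/46.69 = 640.4 mA

640.4 mA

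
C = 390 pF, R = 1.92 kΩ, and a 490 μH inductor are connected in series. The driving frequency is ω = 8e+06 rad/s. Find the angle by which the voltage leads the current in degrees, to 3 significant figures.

61.9°

X_L = ωL = 3920 Ω
X_C = 1/(ωC) = 321 Ω
Net reactance X = X_L − X_C = 3600 Ω
Z = 1920 + j3600 Ω
|Z| = √(1920² + 3600²) = 4080 Ω
∠Z = arctan(3600/1920) = 61.9°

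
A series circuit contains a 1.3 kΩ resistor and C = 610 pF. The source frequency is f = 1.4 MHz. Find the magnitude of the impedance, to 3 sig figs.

1310 Ω

ω = 2πf = 8.796e+06 rad/s
X_C = 1/(ωC) = 186 Ω
Z = 1300 − j186 Ω
|Z| = √(1300² + 186²) = 1310 Ω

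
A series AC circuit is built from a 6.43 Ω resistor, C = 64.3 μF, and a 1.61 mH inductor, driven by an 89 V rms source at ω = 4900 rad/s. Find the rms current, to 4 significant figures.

11.16 A

X_L = ωL = 7.889 Ω
X_C = 1/(ωC) = 3.174 Ω
Net reactance X = X_L − X_C = 4.715 Ω
Z = 6.430 + j4.715 Ω
|Z| = √(6.430² + 4.715²) = 7.974 Ω
I = V/|Z| = 89/7.974 = 11.16 A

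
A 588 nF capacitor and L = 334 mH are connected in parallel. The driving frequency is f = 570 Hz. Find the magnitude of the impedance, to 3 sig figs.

ω = 2πf = 3581 rad/s
X_L = ωL = 1200 Ω
X_C = 1/(ωC) = 475 Ω
Parallel: admittances add. Y = 1/(jωL) + jωC
Y = (0 + j0.00127) S
|Y| = 0.00127 S → |Z| = 1/|Y| = 787 Ω, ∠Z = −∠Y = -90.0°

787 Ω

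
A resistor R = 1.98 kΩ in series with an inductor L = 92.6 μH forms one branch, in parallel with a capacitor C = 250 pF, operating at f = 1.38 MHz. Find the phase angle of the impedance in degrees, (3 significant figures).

ω = 2πf = 8.671e+06 rad/s
X_L = ωL = 803 Ω
X_C = 1/(ωC) = 461 Ω
Branch 1 (R+jX_L): Z₁ = 1980 + j803 Ω, |Z₁| = 2140 Ω
Branch 2 (−jX_C): Z₂ = −j461 Ω
Parallel: Z = Z₁Z₂/(Z₁+Z₂), |Z| = 491 Ω, ∠Z = -77.7°

-77.7°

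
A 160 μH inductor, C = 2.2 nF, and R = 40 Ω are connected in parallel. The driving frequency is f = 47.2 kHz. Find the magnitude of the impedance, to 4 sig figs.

30.98 Ω

ω = 2πf = 296600 rad/s
X_L = ωL = 47.45 Ω
X_C = 1/(ωC) = 1533 Ω
Parallel: admittances add. Y = 1/R + 1/(jωL) + jωC
Y = (0.02500 − j0.02042) S
|Y| = 0.03228 S → |Z| = 1/|Y| = 30.98 Ω, ∠Z = −∠Y = 39.24°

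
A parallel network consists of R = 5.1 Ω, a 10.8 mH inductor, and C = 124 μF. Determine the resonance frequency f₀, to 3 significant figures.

138 Hz

ω₀ = 1/√(LC) = 1/√(0.0108 × 0.000124) = 864.1 rad/s
f₀ = ω₀/(2π) = 138 Hz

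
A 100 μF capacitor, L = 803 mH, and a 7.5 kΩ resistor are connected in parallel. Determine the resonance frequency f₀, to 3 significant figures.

ω₀ = 1/√(LC) = 1/√(0.803 × 0.0001) = 111.6 rad/s
f₀ = ω₀/(2π) = 17.8 Hz

17.8 Hz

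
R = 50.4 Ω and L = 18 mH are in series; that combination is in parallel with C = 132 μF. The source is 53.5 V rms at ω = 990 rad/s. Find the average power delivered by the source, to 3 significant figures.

X_L = ωL = 17.8 Ω
X_C = 1/(ωC) = 7.65 Ω
Branch 1 (R+jX_L): Z₁ = 50.4 + j17.8 Ω, |Z₁| = 53.5 Ω
Branch 2 (−jX_C): Z₂ = −j7.65 Ω
Parallel: Z = Z₁Z₂/(Z₁+Z₂), |Z| = 7.96 Ω, ∠Z = -81.9°
I = V/|Z| = 6.72 A
P = VI cos φ = 53.5 × 6.72 × cos(-81.9°) = 50.5 W

50.5 W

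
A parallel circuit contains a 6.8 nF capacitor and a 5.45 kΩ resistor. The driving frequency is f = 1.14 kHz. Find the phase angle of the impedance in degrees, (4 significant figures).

-14.87°

ω = 2πf = 7163 rad/s
X_C = 1/(ωC) = 20530 Ω
Parallel: admittances add. Y = 1/R + jωC
Y = (0.0001835 + j4.871e-05) S
|Y| = 0.0001898 S → |Z| = 1/|Y| = 5268 Ω, ∠Z = −∠Y = -14.87°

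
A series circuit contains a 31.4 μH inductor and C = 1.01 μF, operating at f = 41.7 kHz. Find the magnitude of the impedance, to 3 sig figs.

ω = 2πf = 262000 rad/s
X_L = ωL = 8.23 Ω
X_C = 1/(ωC) = 3.78 Ω
Net reactance X = X_L − X_C = 4.45 Ω
Z = j4.45 Ω
|Z| = √(0² + 4.45²) = 4.45 Ω

4.45 Ω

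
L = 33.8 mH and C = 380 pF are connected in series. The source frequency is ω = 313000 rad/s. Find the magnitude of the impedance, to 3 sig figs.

X_L = ωL = 10600 Ω
X_C = 1/(ωC) = 8410 Ω
Net reactance X = X_L − X_C = 2170 Ω
Z = j2170 Ω
|Z| = √(0² + 2170²) = 2170 Ω

2170 Ω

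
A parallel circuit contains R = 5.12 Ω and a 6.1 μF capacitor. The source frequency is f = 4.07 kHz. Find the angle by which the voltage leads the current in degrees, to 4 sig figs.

ω = 2πf = 25570 rad/s
X_C = 1/(ωC) = 6.411 Ω
Parallel: admittances add. Y = 1/R + jωC
Y = (0.1953 + j0.1560) S
|Y| = 0.2500 S → |Z| = 1/|Y| = 4.001 Ω, ∠Z = −∠Y = -38.61°

-38.61°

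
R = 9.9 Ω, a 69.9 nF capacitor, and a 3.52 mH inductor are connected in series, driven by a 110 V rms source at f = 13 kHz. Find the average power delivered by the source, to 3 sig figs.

ω = 2πf = 81680 rad/s
X_L = ωL = 288 Ω
X_C = 1/(ωC) = 175 Ω
Net reactance X = X_L − X_C = 112 Ω
Z = 9.90 + j112 Ω
|Z| = √(9.90² + 112²) = 113 Ω
∠Z = arctan(112/9.90) = 85.0°
I = V/|Z| = 975 mA
P = VI cos φ = 110 × 0.975 × cos(85.0°) = 9.41 W

9.41 W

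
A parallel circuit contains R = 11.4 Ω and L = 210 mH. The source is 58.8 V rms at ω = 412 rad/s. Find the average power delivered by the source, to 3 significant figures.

X_L = ωL = 86.5 Ω
Parallel: admittances add. Y = 1/R + 1/(jωL)
Y = (0.0877 − j0.0116) S
|Y| = 0.0885 S → |Z| = 1/|Y| = 11.3 Ω, ∠Z = −∠Y = 7.51°
I = V/|Z| = 5.20 A
P = VI cos φ = 58.8 × 5.20 × cos(7.51°) = 303 W

303 W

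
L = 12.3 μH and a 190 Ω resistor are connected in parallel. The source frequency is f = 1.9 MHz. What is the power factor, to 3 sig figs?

ω = 2πf = 1.194e+07 rad/s
X_L = ωL = 147 Ω
Parallel: admittances add. Y = 1/R + 1/(jωL)
Y = (0.00526 − j0.00681) S
|Y| = 0.00861 S → |Z| = 1/|Y| = 116 Ω, ∠Z = −∠Y = 52.3°
cos φ = cos(52.3°) = 0.611

0.611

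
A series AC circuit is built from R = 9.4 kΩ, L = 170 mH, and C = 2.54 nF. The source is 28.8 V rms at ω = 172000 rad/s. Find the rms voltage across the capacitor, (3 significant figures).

X_L = ωL = 29200 Ω
X_C = 1/(ωC) = 2290 Ω
Net reactance X = X_L − X_C = 27000 Ω
Z = 9400 + j27000 Ω
|Z| = √(9400² + 27000²) = 28500 Ω
I = V/|Z| = 1.01 mA
V_C = I·|Z_C| = 0.00101 × 2290 = 2.31 V

2.31 V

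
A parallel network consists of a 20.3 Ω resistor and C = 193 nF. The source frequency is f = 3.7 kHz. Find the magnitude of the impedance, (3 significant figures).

20.2 Ω

ω = 2πf = 23250 rad/s
X_C = 1/(ωC) = 223 Ω
Parallel: admittances add. Y = 1/R + jωC
Y = (0.0493 + j0.00449) S
|Y| = 0.0495 S → |Z| = 1/|Y| = 20.2 Ω, ∠Z = −∠Y = -5.20°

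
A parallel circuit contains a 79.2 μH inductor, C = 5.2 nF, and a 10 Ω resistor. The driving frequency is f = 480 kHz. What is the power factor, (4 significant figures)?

0.9935

ω = 2πf = 3.016e+06 rad/s
X_L = ωL = 238.9 Ω
X_C = 1/(ωC) = 63.76 Ω
Parallel: admittances add. Y = 1/R + 1/(jωL) + jωC
Y = (0.1000 + j0.01150) S
|Y| = 0.1007 S → |Z| = 1/|Y| = 9.935 Ω, ∠Z = −∠Y = -6.558°
cos φ = cos(-6.558°) = 0.9935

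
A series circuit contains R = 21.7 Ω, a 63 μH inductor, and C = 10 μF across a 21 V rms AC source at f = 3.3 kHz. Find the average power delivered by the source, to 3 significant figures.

19.8 W

ω = 2πf = 20730 rad/s
X_L = ωL = 1.31 Ω
X_C = 1/(ωC) = 4.82 Ω
Net reactance X = X_L − X_C = -3.52 Ω
Z = 21.7 − j3.52 Ω
|Z| = √(21.7² + 3.52²) = 22.0 Ω
∠Z = arctan(-3.52/21.7) = -9.21°
I = V/|Z| = 955 mA
P = VI cos φ = 21 × 0.955 × cos(-9.21°) = 19.8 W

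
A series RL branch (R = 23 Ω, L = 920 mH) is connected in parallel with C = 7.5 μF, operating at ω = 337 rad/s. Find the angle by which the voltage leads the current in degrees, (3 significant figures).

70.7°

X_L = ωL = 310 Ω
X_C = 1/(ωC) = 396 Ω
Branch 1 (R+jX_L): Z₁ = 23.0 + j310 Ω, |Z₁| = 311 Ω
Branch 2 (−jX_C): Z₂ = −j396 Ω
Parallel: Z = Z₁Z₂/(Z₁+Z₂), |Z| = 1390 Ω, ∠Z = 70.7°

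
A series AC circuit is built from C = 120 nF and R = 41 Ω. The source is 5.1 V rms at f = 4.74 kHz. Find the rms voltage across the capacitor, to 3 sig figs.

ω = 2πf = 29780 rad/s
X_C = 1/(ωC) = 280 Ω
Z = 41.0 − j280 Ω
|Z| = √(41.0² + 280²) = 283 Ω
I = V/|Z| = 18.0 mA
V_C = I·|Z_C| = 0.0180 × 280 = 5.05 V

5.05 V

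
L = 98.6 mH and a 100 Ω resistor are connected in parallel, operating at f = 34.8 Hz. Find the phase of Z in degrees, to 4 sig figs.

ω = 2πf = 218.7 rad/s
X_L = ωL = 21.56 Ω
Parallel: admittances add. Y = 1/R + 1/(jωL)
Y = (0.01000 − j0.04638) S
|Y| = 0.04745 S → |Z| = 1/|Y| = 21.08 Ω, ∠Z = −∠Y = 77.83°

77.83°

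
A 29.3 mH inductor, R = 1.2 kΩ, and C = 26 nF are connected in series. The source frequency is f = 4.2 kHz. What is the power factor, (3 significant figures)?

ω = 2πf = 26390 rad/s
X_L = ωL = 773 Ω
X_C = 1/(ωC) = 1460 Ω
Net reactance X = X_L − X_C = -684 Ω
Z = 1200 − j684 Ω
|Z| = √(1200² + 684²) = 1380 Ω
∠Z = arctan(-684/1200) = -29.7°
cos φ = cos(-29.7°) = 0.869

0.869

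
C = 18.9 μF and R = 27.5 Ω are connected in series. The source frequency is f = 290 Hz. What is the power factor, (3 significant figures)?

ω = 2πf = 1822 rad/s
X_C = 1/(ωC) = 29.0 Ω
Z = 27.5 − j29.0 Ω
|Z| = √(27.5² + 29.0²) = 40.0 Ω
∠Z = arctan(-29.0/27.5) = -46.6°
cos φ = cos(-46.6°) = 0.688

0.688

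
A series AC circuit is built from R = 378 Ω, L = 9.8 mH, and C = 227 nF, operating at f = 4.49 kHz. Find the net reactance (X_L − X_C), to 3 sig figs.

ω = 2πf = 28210 rad/s
X_L = ωL = 276 Ω
X_C = 1/(ωC) = 156 Ω
X = 276 − 156 = 120 Ω

120 Ω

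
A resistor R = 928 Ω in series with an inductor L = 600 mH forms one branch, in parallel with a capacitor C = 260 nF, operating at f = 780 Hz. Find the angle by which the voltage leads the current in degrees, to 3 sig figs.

ω = 2πf = 4901 rad/s
X_L = ωL = 2940 Ω
X_C = 1/(ωC) = 785 Ω
Branch 1 (R+jX_L): Z₁ = 928 + j2940 Ω, |Z₁| = 3080 Ω
Branch 2 (−jX_C): Z₂ = −j785 Ω
Parallel: Z = Z₁Z₂/(Z₁+Z₂), |Z| = 1030 Ω, ∠Z = -84.2°

-84.2°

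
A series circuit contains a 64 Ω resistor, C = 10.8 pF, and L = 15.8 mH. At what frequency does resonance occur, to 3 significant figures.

ω₀ = 1/√(LC) = 1/√(0.0158 × 1.08e-11) = 2.421e+06 rad/s
f₀ = ω₀/(2π) = 385 kHz

385 kHz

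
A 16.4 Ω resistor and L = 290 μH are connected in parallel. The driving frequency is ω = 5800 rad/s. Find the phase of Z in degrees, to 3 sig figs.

X_L = ωL = 1.68 Ω
Parallel: admittances add. Y = 1/R + 1/(jωL)
Y = (0.0610 − j0.595) S
|Y| = 0.598 S → |Z| = 1/|Y| = 1.67 Ω, ∠Z = −∠Y = 84.1°

84.1°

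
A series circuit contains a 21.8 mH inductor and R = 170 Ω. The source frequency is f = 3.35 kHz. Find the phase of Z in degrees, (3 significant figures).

69.7°

ω = 2πf = 21050 rad/s
X_L = ωL = 459 Ω
Z = 170 + j459 Ω
|Z| = √(170² + 459²) = 489 Ω
∠Z = arctan(459/170) = 69.7°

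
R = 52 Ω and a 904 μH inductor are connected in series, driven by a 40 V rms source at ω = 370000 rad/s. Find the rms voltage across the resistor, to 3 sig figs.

X_L = ωL = 334 Ω
Z = 52.0 + j334 Ω
|Z| = √(52.0² + 334²) = 338 Ω
I = V/|Z| = 118 mA
V_R = I·|Z_R| = 0.118 × 52.0 = 6.14 V

6.14 V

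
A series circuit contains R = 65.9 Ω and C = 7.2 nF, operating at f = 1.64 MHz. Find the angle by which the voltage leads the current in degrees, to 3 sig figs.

ω = 2πf = 1.03e+07 rad/s
X_C = 1/(ωC) = 13.5 Ω
Z = 65.9 − j13.5 Ω
|Z| = √(65.9² + 13.5²) = 67.3 Ω
∠Z = arctan(-13.5/65.9) = -11.6°

-11.6°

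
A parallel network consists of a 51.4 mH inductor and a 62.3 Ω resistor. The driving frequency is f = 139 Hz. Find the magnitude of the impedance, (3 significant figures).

36.4 Ω

ω = 2πf = 873.4 rad/s
X_L = ωL = 44.9 Ω
Parallel: admittances add. Y = 1/R + 1/(jωL)
Y = (0.0161 − j0.0223) S
|Y| = 0.0275 S → |Z| = 1/|Y| = 36.4 Ω, ∠Z = −∠Y = 54.2°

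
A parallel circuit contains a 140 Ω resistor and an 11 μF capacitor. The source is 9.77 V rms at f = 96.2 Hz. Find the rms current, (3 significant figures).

ω = 2πf = 604.4 rad/s
X_C = 1/(ωC) = 150 Ω
Parallel: admittances add. Y = 1/R + jωC
Y = (0.00714 + j0.00665) S
|Y| = 0.00976 S → |Z| = 1/|Y| = 102 Ω, ∠Z = −∠Y = -42.9°
I = V/|Z| = 9.77/102 = 95.3 mA

95.3 mA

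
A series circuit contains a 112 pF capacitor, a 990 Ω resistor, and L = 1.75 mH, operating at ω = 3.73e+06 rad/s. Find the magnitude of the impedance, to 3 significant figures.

X_L = ωL = 6530 Ω
X_C = 1/(ωC) = 2390 Ω
Net reactance X = X_L − X_C = 4130 Ω
Z = 990 + j4130 Ω
|Z| = √(990² + 4130²) = 4250 Ω

4250 Ω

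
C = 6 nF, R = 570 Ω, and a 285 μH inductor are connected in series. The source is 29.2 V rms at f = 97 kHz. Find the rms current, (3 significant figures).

ω = 2πf = 609500 rad/s
X_L = ωL = 174 Ω
X_C = 1/(ωC) = 273 Ω
Net reactance X = X_L − X_C = -99.8 Ω
Z = 570 − j99.8 Ω
|Z| = √(570² + 99.8²) = 579 Ω
I = V/|Z| = 29.2/579 = 50.5 mA

50.5 mA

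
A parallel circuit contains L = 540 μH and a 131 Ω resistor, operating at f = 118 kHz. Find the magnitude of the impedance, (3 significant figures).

125 Ω

ω = 2πf = 741400 rad/s
X_L = ωL = 400 Ω
Parallel: admittances add. Y = 1/R + 1/(jωL)
Y = (0.00763 − j0.00250) S
|Y| = 0.00803 S → |Z| = 1/|Y| = 125 Ω, ∠Z = −∠Y = 18.1°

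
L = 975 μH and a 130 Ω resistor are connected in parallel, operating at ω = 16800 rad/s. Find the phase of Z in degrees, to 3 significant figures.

X_L = ωL = 16.4 Ω
Parallel: admittances add. Y = 1/R + 1/(jωL)
Y = (0.00769 − j0.0611) S
|Y| = 0.0615 S → |Z| = 1/|Y| = 16.3 Ω, ∠Z = −∠Y = 82.8°

82.8°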